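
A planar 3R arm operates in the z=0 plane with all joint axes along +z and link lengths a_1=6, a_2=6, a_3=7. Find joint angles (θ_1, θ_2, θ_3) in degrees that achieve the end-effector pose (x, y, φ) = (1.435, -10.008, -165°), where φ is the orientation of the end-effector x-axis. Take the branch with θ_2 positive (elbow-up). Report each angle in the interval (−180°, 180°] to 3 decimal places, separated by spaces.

wrist centre = target − a_3·(cos φ, sin φ) = (8.1965, -8.1963)
cos θ_2 = (134.3611−6²−6²)/(2·6·6) = 0.8661; θ_2 = 29.9885° (elbow-up)
β = atan2(-8.1963,8.1965) = -44.9993°; ψ = atan2(2.9990,11.1968) = 14.9942°
θ_1 = β − ψ = -59.9935°
θ_3 = φ − θ_1 − θ_2 = -134.9950° (wrapped to (-180°,180°])

-59.993 29.988 -134.995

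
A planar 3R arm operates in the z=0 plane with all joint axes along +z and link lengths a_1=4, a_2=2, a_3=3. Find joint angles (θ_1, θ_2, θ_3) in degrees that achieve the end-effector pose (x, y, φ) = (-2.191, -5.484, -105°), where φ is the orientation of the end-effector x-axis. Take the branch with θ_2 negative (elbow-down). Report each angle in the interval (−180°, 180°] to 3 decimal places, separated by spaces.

wrist centre = target − a_3·(cos φ, sin φ) = (-1.4145, -2.5862)
cos θ_2 = (8.6895−4²−2²)/(2·4·2) = -0.7069; θ_2 = -134.9839° (elbow-down)
β = atan2(-2.5862,-1.4145) = -118.6766°; ψ = atan2(-1.4146,2.5862) = -28.6781°
θ_1 = β − ψ = -89.9985°
θ_3 = φ − θ_1 − θ_2 = 119.9823° (wrapped to (-180°,180°])

-89.998 -134.984 119.982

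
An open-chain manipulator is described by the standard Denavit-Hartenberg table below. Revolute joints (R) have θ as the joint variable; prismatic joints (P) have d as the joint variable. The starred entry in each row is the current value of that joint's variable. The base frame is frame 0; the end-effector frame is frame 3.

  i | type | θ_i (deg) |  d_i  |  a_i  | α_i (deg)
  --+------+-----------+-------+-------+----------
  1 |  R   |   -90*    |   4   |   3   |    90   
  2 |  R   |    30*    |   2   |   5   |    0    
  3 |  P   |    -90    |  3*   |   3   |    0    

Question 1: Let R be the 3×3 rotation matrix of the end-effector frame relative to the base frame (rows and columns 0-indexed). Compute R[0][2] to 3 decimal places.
-1.000

End-effector z-axis (col 2 of R) = (-1.0000,-0.0000,0.0000)
R[0][2] = -1.0000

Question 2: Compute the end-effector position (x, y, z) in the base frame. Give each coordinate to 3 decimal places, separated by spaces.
after link 1: o_1 = (0.0000, -3.0000, 4.0000)
after link 2: o_2 = (-2.0000, -7.3301, 6.5000)
after link 3: o_3 = (-5.0000, -8.8301, 3.9019)

-5.000 -8.830 3.902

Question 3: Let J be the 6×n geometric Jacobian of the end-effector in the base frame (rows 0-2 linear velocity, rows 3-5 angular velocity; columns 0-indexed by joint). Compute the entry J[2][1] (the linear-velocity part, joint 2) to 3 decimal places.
axis z_1 = (-1.0000,-0.0000,0.0000); lever o_n−o_1 = (-5.0000,-5.8301,-0.0981)
cross product → J_v[:, 1] = (0.0000,-0.0981,5.8301)
J_ω[:, 1] = z_1
entry J[2][1] = 5.8301

5.830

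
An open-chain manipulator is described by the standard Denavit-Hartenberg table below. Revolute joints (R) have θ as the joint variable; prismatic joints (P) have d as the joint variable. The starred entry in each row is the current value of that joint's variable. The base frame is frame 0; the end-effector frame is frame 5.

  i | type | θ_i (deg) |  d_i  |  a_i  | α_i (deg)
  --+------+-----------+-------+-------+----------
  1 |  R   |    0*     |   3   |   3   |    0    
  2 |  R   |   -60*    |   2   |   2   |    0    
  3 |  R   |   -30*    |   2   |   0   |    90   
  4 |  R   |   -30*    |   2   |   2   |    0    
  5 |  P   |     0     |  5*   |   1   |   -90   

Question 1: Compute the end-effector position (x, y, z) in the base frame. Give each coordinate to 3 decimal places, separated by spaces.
after link 1: o_1 = (3.0000, 0.0000, 3.0000)
after link 2: o_2 = (4.0000, -1.7321, 5.0000)
after link 3: o_3 = (4.0000, -1.7321, 7.0000)
after link 4: o_4 = (2.0000, -3.4641, 6.0000)
after link 5: o_5 = (-3.0000, -4.3301, 5.5000)

-3.000 -4.330 5.500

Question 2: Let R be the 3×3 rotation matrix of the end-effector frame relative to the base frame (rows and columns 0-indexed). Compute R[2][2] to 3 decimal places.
End-effector z-axis (col 2 of R) = (0.0000,-0.5000,0.8660)
R[2][2] = 0.8660

0.866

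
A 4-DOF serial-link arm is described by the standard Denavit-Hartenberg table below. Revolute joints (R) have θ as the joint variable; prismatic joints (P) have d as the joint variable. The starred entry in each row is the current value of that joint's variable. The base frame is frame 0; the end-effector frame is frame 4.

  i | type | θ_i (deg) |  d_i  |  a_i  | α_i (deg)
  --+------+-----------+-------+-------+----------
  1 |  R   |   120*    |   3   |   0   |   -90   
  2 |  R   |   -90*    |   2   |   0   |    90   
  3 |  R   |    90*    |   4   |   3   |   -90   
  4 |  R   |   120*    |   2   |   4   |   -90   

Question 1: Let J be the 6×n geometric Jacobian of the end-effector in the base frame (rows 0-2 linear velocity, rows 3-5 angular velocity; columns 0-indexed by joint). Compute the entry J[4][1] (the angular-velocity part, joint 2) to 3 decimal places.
-0.500

axis z_1 = (-0.8660,-0.5000,0.0000); lever o_n−o_1 = (-2.3301,-1.9641,-2.0000)
cross product → J_v[:, 1] = (1.0000,-1.7321,0.5359)
J_ω[:, 1] = z_1
entry J[4][1] = -0.5000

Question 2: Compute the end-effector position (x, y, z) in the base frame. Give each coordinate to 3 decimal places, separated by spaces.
-2.330 -1.964 1.000

after link 1: o_1 = (0.0000, 0.0000, 3.0000)
after link 2: o_2 = (-1.7321, -1.0000, 3.0000)
after link 3: o_3 = (-2.3301, -5.9641, 3.0000)
after link 4: o_4 = (-2.3301, -1.9641, 1.0000)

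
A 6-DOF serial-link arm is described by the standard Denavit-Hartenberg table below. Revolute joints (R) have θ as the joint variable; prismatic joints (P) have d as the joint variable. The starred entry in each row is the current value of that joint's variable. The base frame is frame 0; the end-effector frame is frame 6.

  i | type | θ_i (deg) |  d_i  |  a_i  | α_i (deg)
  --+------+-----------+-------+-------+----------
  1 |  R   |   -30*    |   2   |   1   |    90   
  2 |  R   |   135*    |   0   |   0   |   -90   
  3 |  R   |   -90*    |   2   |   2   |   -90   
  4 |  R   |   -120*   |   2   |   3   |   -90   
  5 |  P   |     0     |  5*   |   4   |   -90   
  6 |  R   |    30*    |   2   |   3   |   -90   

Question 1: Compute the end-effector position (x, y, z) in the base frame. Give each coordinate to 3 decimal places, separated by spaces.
-6.637 3.564 -6.529

after link 1: o_1 = (0.8660, -0.5000, 2.0000)
after link 2: o_2 = (0.8660, -0.5000, 2.0000)
after link 3: o_3 = (-1.3587, -1.5249, 0.5858)
after link 4: o_4 = (-3.4245, 1.3998, 0.1629)
after link 5: o_5 = (-8.2418, 1.4904, -4.0544)
after link 6: o_6 = (-6.6365, 3.5637, -6.5292)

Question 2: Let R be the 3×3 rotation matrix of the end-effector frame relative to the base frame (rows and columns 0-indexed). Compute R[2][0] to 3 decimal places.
-0.354

End-effector x-axis (col 0 of R) = (0.1268,0.9268,-0.3536)
R[2][0] = -0.3536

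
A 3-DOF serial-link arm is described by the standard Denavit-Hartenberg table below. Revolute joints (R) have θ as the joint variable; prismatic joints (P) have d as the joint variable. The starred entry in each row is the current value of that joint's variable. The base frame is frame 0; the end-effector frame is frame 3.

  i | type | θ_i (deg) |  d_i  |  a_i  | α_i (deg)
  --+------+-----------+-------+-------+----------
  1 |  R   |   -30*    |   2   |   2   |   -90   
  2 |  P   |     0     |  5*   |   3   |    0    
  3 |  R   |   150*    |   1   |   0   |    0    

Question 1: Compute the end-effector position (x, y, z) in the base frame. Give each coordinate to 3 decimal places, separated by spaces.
after link 1: o_1 = (1.7321, -1.0000, 2.0000)
after link 2: o_2 = (6.8301, 1.8301, 2.0000)
after link 3: o_3 = (7.3301, 2.6962, 2.0000)

7.330 2.696 2.000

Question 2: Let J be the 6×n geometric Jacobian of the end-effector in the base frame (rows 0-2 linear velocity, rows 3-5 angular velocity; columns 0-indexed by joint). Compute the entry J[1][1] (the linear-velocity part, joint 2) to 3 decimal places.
prismatic axis z_1 = (0.5000,0.8660,0.0000)
J_v[:, 1] = z_1; J_ω[:, 1] = (0,0,0)
entry J[1][1] = 0.8660

0.866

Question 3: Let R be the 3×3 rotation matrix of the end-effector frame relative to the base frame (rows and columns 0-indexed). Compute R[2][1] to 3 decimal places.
End-effector y-axis (col 1 of R) = (-0.4330,0.2500,0.8660)
R[2][1] = 0.8660

0.866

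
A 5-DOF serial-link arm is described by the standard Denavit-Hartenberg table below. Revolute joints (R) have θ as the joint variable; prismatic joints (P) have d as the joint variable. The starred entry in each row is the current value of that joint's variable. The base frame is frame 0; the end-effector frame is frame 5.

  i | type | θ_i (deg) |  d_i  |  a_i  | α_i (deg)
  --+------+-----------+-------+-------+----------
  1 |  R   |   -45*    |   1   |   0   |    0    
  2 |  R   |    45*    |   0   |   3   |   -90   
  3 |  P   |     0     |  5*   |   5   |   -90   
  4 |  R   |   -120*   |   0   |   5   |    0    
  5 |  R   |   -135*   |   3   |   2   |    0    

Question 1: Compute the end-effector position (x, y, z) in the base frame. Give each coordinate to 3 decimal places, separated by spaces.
4.982 7.398 -2.000

after link 1: o_1 = (0.0000, 0.0000, 1.0000)
after link 2: o_2 = (3.0000, 0.0000, 1.0000)
after link 3: o_3 = (8.0000, 5.0000, 1.0000)
after link 4: o_4 = (5.5000, 9.3301, 1.0000)
after link 5: o_5 = (4.9824, 7.3983, -2.0000)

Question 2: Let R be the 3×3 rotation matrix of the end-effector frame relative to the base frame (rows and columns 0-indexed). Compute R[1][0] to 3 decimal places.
End-effector x-axis (col 0 of R) = (-0.2588,-0.9659,-0.0000)
R[1][0] = -0.9659

-0.966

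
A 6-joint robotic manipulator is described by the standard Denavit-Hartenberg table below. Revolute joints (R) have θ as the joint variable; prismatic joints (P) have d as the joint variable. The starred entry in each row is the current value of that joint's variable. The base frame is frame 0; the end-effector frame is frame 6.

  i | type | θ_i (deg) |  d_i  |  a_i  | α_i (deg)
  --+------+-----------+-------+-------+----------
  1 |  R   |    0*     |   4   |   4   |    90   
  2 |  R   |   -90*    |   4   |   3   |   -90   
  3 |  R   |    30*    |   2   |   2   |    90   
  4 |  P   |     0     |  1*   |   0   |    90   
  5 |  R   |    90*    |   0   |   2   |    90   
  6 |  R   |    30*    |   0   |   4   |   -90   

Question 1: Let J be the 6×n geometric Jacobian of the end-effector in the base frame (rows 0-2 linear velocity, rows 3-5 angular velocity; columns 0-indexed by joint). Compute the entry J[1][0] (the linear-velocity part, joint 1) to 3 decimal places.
4.000

axis z_0 = ẑ; lever o_n−o_0 = (4.0000,-8.5981,-3.9641)
cross product → J_v[:, 0] = (8.5981,4.0000,-0.0000)
J_ω[:, 0] = z_0
entry J[1][0] = 4.0000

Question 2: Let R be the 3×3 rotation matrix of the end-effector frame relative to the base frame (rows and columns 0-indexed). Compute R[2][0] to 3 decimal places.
End-effector x-axis (col 0 of R) = (-0.5000,-0.7500,-0.4330)
R[2][0] = -0.4330

-0.433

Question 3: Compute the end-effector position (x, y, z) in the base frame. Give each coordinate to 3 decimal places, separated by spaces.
after link 1: o_1 = (4.0000, 0.0000, 4.0000)
after link 2: o_2 = (4.0000, -4.0000, 1.0000)
after link 3: o_3 = (6.0000, -3.0000, -0.7321)
after link 4: o_4 = (6.0000, -3.8660, -1.2321)
after link 5: o_5 = (6.0000, -5.5981, -2.2321)
after link 6: o_6 = (4.0000, -8.5981, -3.9641)

4.000 -8.598 -3.964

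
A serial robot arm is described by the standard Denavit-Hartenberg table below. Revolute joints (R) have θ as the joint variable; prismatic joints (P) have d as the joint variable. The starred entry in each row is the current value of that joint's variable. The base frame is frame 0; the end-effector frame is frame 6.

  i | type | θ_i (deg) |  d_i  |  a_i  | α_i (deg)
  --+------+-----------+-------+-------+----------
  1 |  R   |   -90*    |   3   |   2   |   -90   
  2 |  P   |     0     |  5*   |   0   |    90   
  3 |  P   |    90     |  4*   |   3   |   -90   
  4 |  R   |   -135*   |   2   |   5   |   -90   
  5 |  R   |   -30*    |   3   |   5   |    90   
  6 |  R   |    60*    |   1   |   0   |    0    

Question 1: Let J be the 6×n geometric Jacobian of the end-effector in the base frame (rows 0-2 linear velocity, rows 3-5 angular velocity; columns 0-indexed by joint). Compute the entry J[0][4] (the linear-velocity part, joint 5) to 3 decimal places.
axis z_4 = (0.7071,0.0000,0.7071); lever o_n−o_4 = (-0.5870,3.3660,4.8296)
cross product → J_v[:, 4] = (-2.3801,-3.8301,2.3801)
J_ω[:, 4] = z_4
entry J[0][4] = -2.3801

-2.380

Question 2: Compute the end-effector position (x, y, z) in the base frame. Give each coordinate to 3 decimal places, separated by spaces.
after link 1: o_1 = (0.0000, -2.0000, 3.0000)
after link 2: o_2 = (5.0000, -2.0000, 3.0000)
after link 3: o_3 = (8.0000, -2.0000, 7.0000)
after link 4: o_4 = (4.4645, 0.0000, 10.5355)
after link 5: o_5 = (3.5239, 2.5000, 15.7187)
after link 6: o_6 = (3.8775, 3.3660, 15.3652)

3.877 3.366 15.365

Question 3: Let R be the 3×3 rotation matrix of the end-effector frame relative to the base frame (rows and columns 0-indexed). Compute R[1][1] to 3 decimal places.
End-effector y-axis (col 1 of R) = (0.8839,-0.4330,-0.1768)
R[1][1] = -0.4330

-0.433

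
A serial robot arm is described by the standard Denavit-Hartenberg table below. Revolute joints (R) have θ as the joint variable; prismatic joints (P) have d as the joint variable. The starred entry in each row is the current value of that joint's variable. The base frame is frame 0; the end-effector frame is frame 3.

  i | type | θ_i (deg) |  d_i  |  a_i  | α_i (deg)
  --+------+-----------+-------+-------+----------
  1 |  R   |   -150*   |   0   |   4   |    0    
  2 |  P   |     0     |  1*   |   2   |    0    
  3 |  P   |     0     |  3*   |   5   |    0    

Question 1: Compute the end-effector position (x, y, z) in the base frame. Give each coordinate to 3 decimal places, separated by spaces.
-9.526 -5.500 4.000

after link 1: o_1 = (-3.4641, -2.0000, 0.0000)
after link 2: o_2 = (-5.1962, -3.0000, 1.0000)
after link 3: o_3 = (-9.5263, -5.5000, 4.0000)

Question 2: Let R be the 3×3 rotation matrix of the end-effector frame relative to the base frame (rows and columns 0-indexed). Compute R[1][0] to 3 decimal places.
End-effector x-axis (col 0 of R) = (-0.8660,-0.5000,0.0000)
R[1][0] = -0.5000

-0.500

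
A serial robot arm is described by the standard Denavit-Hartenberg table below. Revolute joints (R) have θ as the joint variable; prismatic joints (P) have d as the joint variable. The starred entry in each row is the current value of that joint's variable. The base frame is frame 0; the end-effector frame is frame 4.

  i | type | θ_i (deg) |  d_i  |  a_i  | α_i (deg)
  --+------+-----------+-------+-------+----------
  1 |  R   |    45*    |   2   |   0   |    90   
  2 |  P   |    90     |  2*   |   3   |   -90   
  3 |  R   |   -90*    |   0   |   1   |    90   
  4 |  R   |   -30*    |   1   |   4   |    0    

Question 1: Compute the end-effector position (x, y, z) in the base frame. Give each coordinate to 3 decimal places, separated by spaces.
5.985 -3.157 4.000

after link 1: o_1 = (0.0000, 0.0000, 2.0000)
after link 2: o_2 = (1.4142, -1.4142, 5.0000)
after link 3: o_3 = (2.1213, -2.1213, 5.0000)
after link 4: o_4 = (5.9850, -3.1566, 4.0000)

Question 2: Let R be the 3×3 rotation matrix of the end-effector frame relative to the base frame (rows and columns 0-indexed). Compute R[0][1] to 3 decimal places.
End-effector y-axis (col 1 of R) = (-0.2588,-0.9659,0.0000)
R[0][1] = -0.2588

-0.259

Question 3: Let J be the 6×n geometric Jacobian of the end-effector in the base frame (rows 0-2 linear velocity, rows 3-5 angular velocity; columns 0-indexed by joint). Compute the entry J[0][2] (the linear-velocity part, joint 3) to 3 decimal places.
axis z_2 = (-0.7071,-0.7071,0.0000); lever o_n−o_2 = (4.5708,-1.7424,-1.0000)
cross product → J_v[:, 2] = (0.7071,-0.7071,4.4641)
J_ω[:, 2] = z_2
entry J[0][2] = 0.7071

0.707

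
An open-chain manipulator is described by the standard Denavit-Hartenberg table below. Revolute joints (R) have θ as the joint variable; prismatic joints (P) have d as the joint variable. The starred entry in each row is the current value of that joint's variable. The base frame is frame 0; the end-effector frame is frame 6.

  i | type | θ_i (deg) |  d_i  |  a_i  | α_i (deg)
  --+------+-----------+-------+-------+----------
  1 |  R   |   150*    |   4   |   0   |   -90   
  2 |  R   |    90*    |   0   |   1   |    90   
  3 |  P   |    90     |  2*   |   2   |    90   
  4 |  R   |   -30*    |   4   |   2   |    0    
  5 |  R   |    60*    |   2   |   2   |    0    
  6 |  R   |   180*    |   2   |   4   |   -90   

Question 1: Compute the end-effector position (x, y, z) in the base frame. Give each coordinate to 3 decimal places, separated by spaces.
-1.000 -1.732 -5.000

after link 1: o_1 = (0.0000, 0.0000, 4.0000)
after link 2: o_2 = (-0.0000, -0.0000, 3.0000)
after link 3: o_3 = (-2.7321, -0.7321, 3.0000)
after link 4: o_4 = (-2.7321, -2.7321, -1.0000)
after link 5: o_5 = (-4.4641, -3.7321, -3.0000)
after link 6: o_6 = (-1.0000, -1.7321, -5.0000)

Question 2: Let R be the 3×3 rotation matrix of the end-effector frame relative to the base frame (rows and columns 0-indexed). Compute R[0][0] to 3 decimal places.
0.866

End-effector x-axis (col 0 of R) = (0.8660,0.5000,-0.0000)
R[0][0] = 0.8660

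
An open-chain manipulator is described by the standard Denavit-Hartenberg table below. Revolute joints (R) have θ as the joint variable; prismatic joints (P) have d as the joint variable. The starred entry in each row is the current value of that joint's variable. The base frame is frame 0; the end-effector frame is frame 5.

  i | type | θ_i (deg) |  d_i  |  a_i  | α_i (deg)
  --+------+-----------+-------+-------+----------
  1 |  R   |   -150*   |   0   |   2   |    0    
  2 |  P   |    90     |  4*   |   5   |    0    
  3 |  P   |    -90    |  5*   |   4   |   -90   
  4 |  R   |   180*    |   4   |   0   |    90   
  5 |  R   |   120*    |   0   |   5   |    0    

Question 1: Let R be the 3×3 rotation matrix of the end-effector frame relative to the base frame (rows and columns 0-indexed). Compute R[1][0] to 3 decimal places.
-1.000

End-effector x-axis (col 0 of R) = (0.0000,-1.0000,0.0000)
R[1][0] = -1.0000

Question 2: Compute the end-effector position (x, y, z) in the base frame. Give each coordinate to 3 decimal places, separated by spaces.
after link 1: o_1 = (-1.7321, -1.0000, 0.0000)
after link 2: o_2 = (0.7679, -5.3301, 4.0000)
after link 3: o_3 = (-2.6962, -7.3301, 9.0000)
after link 4: o_4 = (-0.6962, -10.7942, 9.0000)
after link 5: o_5 = (-0.6962, -15.7942, 9.0000)

-0.696 -15.794 9.000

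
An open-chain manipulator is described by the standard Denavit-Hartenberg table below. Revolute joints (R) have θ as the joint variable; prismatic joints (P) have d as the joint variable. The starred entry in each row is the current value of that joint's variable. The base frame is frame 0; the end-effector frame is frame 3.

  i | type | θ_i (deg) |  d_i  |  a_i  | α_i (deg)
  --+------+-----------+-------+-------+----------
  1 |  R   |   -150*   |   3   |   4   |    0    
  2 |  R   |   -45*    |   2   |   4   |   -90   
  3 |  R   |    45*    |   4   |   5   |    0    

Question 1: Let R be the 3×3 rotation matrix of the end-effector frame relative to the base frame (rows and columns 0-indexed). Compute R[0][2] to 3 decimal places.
End-effector z-axis (col 2 of R) = (-0.2588,-0.9659,0.0000)
R[0][2] = -0.2588

-0.259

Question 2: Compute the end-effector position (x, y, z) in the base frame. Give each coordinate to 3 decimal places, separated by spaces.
-11.778 -3.913 1.464

after link 1: o_1 = (-3.4641, -2.0000, 3.0000)
after link 2: o_2 = (-7.3278, -0.9647, 5.0000)
after link 3: o_3 = (-11.7781, -3.9134, 1.4645)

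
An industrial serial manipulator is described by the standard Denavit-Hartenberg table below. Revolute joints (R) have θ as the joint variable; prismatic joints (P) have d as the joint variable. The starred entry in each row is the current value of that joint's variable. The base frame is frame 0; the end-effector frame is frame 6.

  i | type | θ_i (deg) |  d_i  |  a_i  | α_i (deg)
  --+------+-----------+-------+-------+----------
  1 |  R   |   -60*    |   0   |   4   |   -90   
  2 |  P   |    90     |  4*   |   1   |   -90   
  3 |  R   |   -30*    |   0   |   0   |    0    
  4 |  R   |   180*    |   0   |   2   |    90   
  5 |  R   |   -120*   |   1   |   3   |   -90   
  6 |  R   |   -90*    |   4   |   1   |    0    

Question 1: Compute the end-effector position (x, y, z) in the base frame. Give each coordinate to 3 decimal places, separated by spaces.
4.547 -7.303 1.433

after link 1: o_1 = (2.0000, -3.4641, 0.0000)
after link 2: o_2 = (5.4641, -1.4641, -1.0000)
after link 3: o_3 = (5.4641, -1.4641, -1.0000)
after link 4: o_4 = (4.5981, -1.9641, 0.7321)
after link 5: o_5 = (5.7966, -4.2721, -1.0670)
after link 6: o_6 = (4.5466, -7.3032, 1.4330)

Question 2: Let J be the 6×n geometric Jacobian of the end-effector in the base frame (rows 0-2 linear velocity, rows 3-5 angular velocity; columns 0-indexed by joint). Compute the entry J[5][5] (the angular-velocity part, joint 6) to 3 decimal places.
0.750

axis z_5 = (-0.1250,-0.6495,0.7500); lever o_n−o_5 = (-1.2500,-3.0311,2.5000)
cross product → J_v[:, 5] = (0.6495,-0.6250,-0.4330)
J_ω[:, 5] = z_5
entry J[5][5] = 0.7500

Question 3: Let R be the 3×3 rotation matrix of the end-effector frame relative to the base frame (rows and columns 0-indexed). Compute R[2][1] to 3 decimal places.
-0.433

End-effector y-axis (col 1 of R) = (0.6495,-0.6250,-0.4330)
R[2][1] = -0.4330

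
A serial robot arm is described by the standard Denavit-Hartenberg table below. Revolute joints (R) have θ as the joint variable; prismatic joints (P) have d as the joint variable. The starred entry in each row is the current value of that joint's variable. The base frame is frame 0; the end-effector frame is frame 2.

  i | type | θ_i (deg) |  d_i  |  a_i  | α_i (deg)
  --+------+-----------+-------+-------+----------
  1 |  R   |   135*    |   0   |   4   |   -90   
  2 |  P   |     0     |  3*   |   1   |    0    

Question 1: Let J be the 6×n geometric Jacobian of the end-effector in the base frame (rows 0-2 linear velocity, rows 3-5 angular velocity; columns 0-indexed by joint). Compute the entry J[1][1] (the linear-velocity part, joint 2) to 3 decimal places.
-0.707

prismatic axis z_1 = (-0.7071,-0.7071,0.0000)
J_v[:, 1] = z_1; J_ω[:, 1] = (0,0,0)
entry J[1][1] = -0.7071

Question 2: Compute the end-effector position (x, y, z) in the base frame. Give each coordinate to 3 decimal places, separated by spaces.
-5.657 1.414 0.000

after link 1: o_1 = (-2.8284, 2.8284, 0.0000)
after link 2: o_2 = (-5.6569, 1.4142, 0.0000)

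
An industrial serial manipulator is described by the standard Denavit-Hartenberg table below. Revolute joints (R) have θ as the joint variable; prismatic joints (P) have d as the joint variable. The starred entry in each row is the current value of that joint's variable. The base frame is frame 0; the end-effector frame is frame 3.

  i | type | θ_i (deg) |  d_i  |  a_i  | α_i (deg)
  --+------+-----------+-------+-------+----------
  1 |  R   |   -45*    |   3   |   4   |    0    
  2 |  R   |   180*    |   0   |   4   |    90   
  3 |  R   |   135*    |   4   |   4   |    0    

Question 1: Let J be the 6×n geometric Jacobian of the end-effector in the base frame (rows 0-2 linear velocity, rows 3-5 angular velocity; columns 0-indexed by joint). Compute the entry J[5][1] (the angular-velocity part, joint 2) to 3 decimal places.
1.000

axis z_1 = (0.0000,0.0000,1.0000); lever o_n−o_1 = (2.0000,3.6569,2.8284)
cross product → J_v[:, 1] = (-3.6569,2.0000,0.0000)
J_ω[:, 1] = z_1
entry J[5][1] = 1.0000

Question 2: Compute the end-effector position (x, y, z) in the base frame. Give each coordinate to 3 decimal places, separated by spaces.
after link 1: o_1 = (2.8284, -2.8284, 3.0000)
after link 2: o_2 = (0.0000, 0.0000, 3.0000)
after link 3: o_3 = (4.8284, 0.8284, 5.8284)

4.828 0.828 5.828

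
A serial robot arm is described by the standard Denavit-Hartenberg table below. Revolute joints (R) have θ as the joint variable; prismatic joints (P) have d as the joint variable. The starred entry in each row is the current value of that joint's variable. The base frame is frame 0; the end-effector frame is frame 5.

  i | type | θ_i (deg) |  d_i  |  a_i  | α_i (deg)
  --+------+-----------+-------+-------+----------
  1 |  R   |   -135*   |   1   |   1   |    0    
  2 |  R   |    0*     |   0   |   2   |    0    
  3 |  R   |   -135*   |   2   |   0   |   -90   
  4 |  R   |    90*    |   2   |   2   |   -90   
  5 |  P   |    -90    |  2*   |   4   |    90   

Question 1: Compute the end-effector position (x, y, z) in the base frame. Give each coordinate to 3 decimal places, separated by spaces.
after link 1: o_1 = (-0.7071, -0.7071, 1.0000)
after link 2: o_2 = (-2.1213, -2.1213, 1.0000)
after link 3: o_3 = (-2.1213, -2.1213, 3.0000)
after link 4: o_4 = (-4.1213, -2.1213, 1.0000)
after link 5: o_5 = (-8.1213, -4.1213, 1.0000)

-8.121 -4.121 1.000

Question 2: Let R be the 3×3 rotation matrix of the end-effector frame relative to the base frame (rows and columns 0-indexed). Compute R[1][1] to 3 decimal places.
End-effector y-axis (col 1 of R) = (0.0000,-1.0000,-0.0000)
R[1][1] = -1.0000

-1.000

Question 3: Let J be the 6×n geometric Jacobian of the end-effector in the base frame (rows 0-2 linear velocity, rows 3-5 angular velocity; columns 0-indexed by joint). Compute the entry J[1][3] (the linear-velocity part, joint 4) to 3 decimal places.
axis z_3 = (-1.0000,-0.0000,0.0000); lever o_n−o_3 = (-6.0000,-2.0000,-2.0000)
cross product → J_v[:, 3] = (0.0000,-2.0000,2.0000)
J_ω[:, 3] = z_3
entry J[1][3] = -2.0000

-2.000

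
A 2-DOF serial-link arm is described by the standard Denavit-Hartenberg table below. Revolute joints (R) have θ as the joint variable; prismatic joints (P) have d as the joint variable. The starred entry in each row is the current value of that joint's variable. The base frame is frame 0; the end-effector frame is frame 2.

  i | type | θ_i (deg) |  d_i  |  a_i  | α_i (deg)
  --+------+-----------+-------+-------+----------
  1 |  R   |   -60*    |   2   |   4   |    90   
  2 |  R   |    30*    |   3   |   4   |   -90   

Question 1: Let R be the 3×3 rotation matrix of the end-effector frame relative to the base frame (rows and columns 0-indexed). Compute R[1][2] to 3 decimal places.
0.433

End-effector z-axis (col 2 of R) = (-0.2500,0.4330,0.8660)
R[1][2] = 0.4330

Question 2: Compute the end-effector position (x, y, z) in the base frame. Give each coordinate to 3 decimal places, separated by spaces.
after link 1: o_1 = (2.0000, -3.4641, 2.0000)
after link 2: o_2 = (1.1340, -7.9641, 4.0000)

1.134 -7.964 4.000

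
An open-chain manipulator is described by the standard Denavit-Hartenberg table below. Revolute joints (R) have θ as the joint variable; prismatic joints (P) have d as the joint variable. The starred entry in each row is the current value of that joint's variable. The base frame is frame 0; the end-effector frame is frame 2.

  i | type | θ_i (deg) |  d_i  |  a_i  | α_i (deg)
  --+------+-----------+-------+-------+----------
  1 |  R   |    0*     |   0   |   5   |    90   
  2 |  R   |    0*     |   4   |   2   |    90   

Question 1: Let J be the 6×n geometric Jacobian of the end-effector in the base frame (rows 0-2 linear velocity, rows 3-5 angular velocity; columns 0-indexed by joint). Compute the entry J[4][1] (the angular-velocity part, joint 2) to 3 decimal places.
-1.000

axis z_1 = (0.0000,-1.0000,0.0000); lever o_n−o_1 = (2.0000,-4.0000,0.0000)
cross product → J_v[:, 1] = (0.0000,0.0000,2.0000)
J_ω[:, 1] = z_1
entry J[4][1] = -1.0000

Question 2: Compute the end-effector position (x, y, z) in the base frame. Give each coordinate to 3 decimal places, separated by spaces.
after link 1: o_1 = (5.0000, 0.0000, 0.0000)
after link 2: o_2 = (7.0000, -4.0000, 0.0000)

7.000 -4.000 0.000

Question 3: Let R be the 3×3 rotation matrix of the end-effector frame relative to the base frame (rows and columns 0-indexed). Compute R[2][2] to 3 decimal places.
-1.000

End-effector z-axis (col 2 of R) = (0.0000,-0.0000,-1.0000)
R[2][2] = -1.0000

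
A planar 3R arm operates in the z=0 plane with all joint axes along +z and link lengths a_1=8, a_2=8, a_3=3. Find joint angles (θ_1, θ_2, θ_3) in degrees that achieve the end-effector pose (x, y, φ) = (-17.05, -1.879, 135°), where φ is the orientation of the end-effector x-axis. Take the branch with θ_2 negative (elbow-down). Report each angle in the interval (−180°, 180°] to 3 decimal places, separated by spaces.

wrist centre = target − a_3·(cos φ, sin φ) = (-14.9287, -4.0003)
cos θ_2 = (238.8680−8²−8²)/(2·8·8) = 0.8662; θ_2 = -29.9850° (elbow-down)
β = atan2(-4.0003,-14.9287) = -164.9993°; ψ = atan2(-3.9982,14.9293) = -14.9925°
θ_1 = β − ψ = -150.0068°
θ_3 = φ − θ_1 − θ_2 = -45.0082° (wrapped to (-180°,180°])

-150.007 -29.985 -45.008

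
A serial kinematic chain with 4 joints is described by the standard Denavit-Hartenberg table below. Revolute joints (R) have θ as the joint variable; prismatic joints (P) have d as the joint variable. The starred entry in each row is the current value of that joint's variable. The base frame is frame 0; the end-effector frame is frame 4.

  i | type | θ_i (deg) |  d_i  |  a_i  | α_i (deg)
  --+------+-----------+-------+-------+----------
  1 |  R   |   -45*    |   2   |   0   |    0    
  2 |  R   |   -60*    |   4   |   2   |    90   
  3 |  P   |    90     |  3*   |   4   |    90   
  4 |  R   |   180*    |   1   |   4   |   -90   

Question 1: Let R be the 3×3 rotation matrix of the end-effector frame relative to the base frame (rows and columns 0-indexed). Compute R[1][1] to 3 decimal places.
0.966

End-effector y-axis (col 1 of R) = (0.2588,0.9659,0.0000)
R[1][1] = 0.9659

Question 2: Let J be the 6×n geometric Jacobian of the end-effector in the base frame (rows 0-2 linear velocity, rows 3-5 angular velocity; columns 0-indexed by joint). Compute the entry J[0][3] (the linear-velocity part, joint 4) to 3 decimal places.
axis z_3 = (-0.2588,-0.9659,-0.0000); lever o_n−o_3 = (-0.2588,-0.9659,-4.0000)
cross product → J_v[:, 3] = (3.8637,-1.0353,-0.0000)
J_ω[:, 3] = z_3
entry J[0][3] = 3.8637

3.864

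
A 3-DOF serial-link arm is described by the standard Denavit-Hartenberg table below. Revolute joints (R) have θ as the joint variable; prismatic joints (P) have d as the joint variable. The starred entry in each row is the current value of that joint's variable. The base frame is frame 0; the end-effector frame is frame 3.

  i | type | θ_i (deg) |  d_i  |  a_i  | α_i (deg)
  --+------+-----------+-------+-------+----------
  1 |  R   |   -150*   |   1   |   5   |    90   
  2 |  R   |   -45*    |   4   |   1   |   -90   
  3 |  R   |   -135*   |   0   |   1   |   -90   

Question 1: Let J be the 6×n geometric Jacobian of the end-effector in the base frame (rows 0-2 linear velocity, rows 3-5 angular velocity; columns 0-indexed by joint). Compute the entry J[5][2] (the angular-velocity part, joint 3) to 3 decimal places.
axis z_2 = (-0.6124,-0.3536,0.7071); lever o_n−o_2 = (0.0795,0.8624,0.5000)
cross product → J_v[:, 2] = (-0.7866,0.3624,-0.5000)
J_ω[:, 2] = z_2
entry J[5][2] = 0.7071

0.707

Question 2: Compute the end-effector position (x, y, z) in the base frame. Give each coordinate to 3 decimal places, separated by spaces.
after link 1: o_1 = (-4.3301, -2.5000, 1.0000)
after link 2: o_2 = (-6.9425, 0.6105, 0.2929)
after link 3: o_3 = (-6.8630, 1.4729, 0.7929)

-6.863 1.473 0.793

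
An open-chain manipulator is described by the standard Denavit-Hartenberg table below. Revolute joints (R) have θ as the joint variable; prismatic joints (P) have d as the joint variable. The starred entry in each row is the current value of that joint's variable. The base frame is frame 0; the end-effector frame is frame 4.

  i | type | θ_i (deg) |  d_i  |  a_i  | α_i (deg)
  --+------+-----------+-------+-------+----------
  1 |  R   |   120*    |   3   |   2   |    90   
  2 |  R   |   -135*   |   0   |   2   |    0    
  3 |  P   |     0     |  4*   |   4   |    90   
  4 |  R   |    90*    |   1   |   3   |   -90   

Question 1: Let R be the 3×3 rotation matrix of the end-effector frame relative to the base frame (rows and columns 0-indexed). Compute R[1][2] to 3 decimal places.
0.612

End-effector z-axis (col 2 of R) = (-0.3536,0.6124,0.7071)
R[1][2] = 0.6124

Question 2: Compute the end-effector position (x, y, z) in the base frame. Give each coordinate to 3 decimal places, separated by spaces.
after link 1: o_1 = (-1.0000, 1.7321, 3.0000)
after link 2: o_2 = (-0.2929, 0.5073, 1.5858)
after link 3: o_3 = (4.5854, 0.0578, -1.2426)
after link 4: o_4 = (7.5371, 0.9454, -0.5355)

7.537 0.945 -0.536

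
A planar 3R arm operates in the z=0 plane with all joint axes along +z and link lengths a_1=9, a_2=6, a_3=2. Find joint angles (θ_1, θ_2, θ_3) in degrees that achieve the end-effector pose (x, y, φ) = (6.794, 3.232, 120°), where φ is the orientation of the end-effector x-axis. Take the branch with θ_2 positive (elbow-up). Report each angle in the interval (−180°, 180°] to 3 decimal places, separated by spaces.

-30.000 120.002 29.998

wrist centre = target − a_3·(cos φ, sin φ) = (7.7940, 1.4999)
cos θ_2 = (62.9963−9²−6²)/(2·9·6) = -0.5000; θ_2 = 120.0023° (elbow-up)
β = atan2(1.4999,7.7940) = 10.8933°; ψ = atan2(5.1960,5.9998) = 40.8937°
θ_1 = β − ψ = -30.0004°
θ_3 = φ − θ_1 − θ_2 = 29.9981° (wrapped to (-180°,180°])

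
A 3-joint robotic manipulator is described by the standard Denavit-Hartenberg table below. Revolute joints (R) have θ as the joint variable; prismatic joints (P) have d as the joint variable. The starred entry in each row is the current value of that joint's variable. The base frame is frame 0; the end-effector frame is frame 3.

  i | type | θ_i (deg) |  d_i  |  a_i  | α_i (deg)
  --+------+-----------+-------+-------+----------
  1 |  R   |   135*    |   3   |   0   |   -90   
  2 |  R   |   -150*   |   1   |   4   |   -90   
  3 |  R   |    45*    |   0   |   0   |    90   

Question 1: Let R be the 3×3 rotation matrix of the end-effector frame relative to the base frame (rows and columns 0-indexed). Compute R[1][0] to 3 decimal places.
End-effector x-axis (col 0 of R) = (0.9330,0.0670,0.3536)
R[1][0] = 0.0670

0.067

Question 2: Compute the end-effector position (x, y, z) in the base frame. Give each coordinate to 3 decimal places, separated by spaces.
after link 1: o_1 = (0.0000, 0.0000, 3.0000)
after link 2: o_2 = (1.7424, -3.1566, 5.0000)
after link 3: o_3 = (1.7424, -3.1566, 5.0000)

1.742 -3.157 5.000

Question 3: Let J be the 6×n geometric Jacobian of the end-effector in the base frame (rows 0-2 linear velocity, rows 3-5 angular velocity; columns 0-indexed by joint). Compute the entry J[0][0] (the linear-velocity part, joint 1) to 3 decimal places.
3.157

axis z_0 = ẑ; lever o_n−o_0 = (1.7424,-3.1566,5.0000)
cross product → J_v[:, 0] = (3.1566,1.7424,-0.0000)
J_ω[:, 0] = z_0
entry J[0][0] = 3.1566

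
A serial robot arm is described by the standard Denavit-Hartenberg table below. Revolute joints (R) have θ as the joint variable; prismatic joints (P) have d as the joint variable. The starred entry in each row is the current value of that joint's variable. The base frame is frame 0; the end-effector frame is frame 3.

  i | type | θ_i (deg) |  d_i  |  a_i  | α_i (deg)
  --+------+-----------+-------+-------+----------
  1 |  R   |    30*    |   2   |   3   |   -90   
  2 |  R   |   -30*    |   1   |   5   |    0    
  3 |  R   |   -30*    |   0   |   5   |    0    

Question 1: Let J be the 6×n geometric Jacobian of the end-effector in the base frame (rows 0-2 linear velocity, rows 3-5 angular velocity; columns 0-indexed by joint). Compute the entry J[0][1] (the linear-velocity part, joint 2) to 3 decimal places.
axis z_1 = (-0.5000,0.8660,0.0000); lever o_n−o_1 = (5.4151,4.2811,6.8301)
cross product → J_v[:, 1] = (5.9151,3.4151,-6.8301)
J_ω[:, 1] = z_1
entry J[0][1] = 5.9151

5.915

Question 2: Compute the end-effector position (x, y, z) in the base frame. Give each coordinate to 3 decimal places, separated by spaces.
after link 1: o_1 = (2.5981, 1.5000, 2.0000)
after link 2: o_2 = (5.8481, 4.5311, 4.5000)
after link 3: o_3 = (8.0131, 5.7811, 8.8301)

8.013 5.781 8.830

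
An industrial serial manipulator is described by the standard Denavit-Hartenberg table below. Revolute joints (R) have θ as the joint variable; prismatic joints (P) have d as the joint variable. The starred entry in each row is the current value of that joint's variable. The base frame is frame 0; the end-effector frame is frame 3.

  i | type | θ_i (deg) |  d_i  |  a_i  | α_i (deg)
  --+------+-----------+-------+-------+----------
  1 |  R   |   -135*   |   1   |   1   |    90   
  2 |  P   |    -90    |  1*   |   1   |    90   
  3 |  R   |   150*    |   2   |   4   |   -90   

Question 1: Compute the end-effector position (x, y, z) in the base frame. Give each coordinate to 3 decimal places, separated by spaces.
-1.414 2.828 3.464

after link 1: o_1 = (-0.7071, -0.7071, 1.0000)
after link 2: o_2 = (-1.4142, -0.0000, 0.0000)
after link 3: o_3 = (-1.4142, 2.8284, 3.4641)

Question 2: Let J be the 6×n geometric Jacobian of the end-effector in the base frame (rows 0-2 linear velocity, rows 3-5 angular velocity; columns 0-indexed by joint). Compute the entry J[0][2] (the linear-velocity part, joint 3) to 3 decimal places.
2.449

axis z_2 = (0.7071,0.7071,-0.0000); lever o_n−o_2 = (0.0000,2.8284,3.4641)
cross product → J_v[:, 2] = (2.4495,-2.4495,2.0000)
J_ω[:, 2] = z_2
entry J[0][2] = 2.4495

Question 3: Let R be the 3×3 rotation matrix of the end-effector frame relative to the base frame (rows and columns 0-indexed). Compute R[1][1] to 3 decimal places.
End-effector y-axis (col 1 of R) = (-0.7071,-0.7071,0.0000)
R[1][1] = -0.7071

-0.707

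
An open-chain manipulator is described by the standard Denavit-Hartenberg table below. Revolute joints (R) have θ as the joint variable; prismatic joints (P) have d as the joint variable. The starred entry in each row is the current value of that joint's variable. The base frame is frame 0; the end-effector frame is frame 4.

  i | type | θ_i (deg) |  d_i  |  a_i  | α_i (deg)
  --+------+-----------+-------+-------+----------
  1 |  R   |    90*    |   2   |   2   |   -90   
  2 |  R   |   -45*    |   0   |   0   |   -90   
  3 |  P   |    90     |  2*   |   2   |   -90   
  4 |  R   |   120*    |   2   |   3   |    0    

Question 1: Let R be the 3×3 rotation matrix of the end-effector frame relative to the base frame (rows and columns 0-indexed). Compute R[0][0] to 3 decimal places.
End-effector x-axis (col 0 of R) = (-0.5000,-0.6124,0.6124)
R[0][0] = -0.5000

-0.500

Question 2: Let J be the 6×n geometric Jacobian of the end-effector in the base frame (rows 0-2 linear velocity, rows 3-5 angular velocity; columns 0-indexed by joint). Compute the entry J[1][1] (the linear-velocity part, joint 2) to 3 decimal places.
axis z_1 = (-1.0000,0.0000,0.0000); lever o_n−o_1 = (0.5000,-1.8371,-0.9913)
cross product → J_v[:, 1] = (0.0000,-0.9913,1.8371)
J_ω[:, 1] = z_1
entry J[1][1] = -0.9913

-0.991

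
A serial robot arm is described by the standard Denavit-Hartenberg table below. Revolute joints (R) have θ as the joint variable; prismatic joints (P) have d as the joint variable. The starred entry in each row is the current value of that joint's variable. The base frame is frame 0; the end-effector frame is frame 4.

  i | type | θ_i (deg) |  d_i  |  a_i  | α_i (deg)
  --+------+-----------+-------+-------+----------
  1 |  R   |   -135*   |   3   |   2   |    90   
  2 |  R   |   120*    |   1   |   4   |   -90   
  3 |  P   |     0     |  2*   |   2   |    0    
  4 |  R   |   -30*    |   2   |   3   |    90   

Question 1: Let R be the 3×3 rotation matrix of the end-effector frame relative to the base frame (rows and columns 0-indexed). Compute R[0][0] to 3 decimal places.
End-effector x-axis (col 0 of R) = (-0.0474,0.6597,0.7500)
R[0][0] = -0.0474

-0.047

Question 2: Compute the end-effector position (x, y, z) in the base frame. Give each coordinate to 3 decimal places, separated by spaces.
2.307 5.843 8.446

after link 1: o_1 = (-1.4142, -1.4142, 3.0000)
after link 2: o_2 = (-0.7071, 0.7071, 6.4641)
after link 3: o_3 = (1.2247, 2.6390, 7.1962)
after link 4: o_4 = (2.3074, 5.8429, 8.4462)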